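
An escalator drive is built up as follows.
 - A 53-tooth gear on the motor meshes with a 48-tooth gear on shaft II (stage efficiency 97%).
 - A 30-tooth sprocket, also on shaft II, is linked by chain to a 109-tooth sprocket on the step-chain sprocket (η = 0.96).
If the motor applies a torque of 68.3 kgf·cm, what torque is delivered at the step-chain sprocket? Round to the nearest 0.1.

Gear mesh: ratio = 48/53 = 0.90566; torque at shaft II = 68.3 × 0.90566 × 0.97 = 60.001 kgf·cm.
Chain: ratio = 109/30 = 3.6333; torque at the step-chain sprocket = 60.001 × 3.6333 × 0.96 = 209.28 kgf·cm.

209.3 kgf·cm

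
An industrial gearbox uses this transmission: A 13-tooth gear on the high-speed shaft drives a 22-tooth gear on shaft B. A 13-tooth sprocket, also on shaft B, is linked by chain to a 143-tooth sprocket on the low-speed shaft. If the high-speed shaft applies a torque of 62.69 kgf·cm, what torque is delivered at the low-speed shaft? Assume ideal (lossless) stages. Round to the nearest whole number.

gear mesh 22/13 = 1.6923 → τ = 62.69·1.6923 = 106.09 kgf·cm
chain 143/13 = 11 → τ = 106.09·11 = 1167 kgf·cm

1167 kgf·cm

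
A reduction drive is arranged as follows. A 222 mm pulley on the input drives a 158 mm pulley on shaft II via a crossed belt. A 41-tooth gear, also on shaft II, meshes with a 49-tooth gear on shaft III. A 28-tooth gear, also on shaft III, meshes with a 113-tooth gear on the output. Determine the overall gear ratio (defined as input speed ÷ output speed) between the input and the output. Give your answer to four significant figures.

Each stage contributes driven/driver: belt 158/222 = 0.71171, gear mesh 49/41 = 1.1951, gear mesh 113/28 = 4.0357.
Overall: 0.71171 × 1.1951 × 4.0357 = 3.4327.

3.433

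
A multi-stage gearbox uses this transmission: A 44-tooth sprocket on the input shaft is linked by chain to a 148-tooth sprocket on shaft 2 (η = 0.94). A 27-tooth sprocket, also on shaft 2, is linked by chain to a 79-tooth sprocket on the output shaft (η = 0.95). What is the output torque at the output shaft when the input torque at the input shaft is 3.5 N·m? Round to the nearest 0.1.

30.8 N·m

After the chain (148/44): 3.5 × 3.3636 × 0.94 = 11.066 N·m
After the chain (79/27): 11.066 × 2.9259 × 0.95 = 30.76 N·m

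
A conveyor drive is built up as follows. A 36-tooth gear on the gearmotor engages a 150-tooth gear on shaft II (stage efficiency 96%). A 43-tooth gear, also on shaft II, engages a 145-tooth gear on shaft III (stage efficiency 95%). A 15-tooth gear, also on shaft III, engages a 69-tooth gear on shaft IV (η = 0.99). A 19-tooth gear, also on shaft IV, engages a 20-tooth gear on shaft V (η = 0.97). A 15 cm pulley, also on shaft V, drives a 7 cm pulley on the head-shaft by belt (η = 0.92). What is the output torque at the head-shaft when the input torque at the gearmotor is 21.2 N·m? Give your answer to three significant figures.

542 N·m

After the gear mesh (150/36): 21.2 × 4.1667 × 0.96 = 84.8 N·m
After the gear mesh (145/43): 84.8 × 3.3721 × 0.95 = 271.66 N·m
After the gear mesh (69/15): 271.66 × 4.6 × 0.99 = 1237.1 N·m
After the gear mesh (20/19): 1237.1 × 1.0526 × 0.97 = 1263.2 N·m
After the belt (7/15): 1263.2 × 0.46667 × 0.92 = 542.32 N·m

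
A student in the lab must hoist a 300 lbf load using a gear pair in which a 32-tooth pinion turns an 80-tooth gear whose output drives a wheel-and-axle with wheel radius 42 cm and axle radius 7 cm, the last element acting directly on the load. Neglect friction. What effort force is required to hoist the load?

Gear pair MA = 80/32 = 2.5.
Wheel-and-axle MA = R/r = 42/7 = 6.
Combined ideal MA = 2.5 × 6 = 15.
Effort = load / MA = 300 / 15 = 20 lbf.

20 lbf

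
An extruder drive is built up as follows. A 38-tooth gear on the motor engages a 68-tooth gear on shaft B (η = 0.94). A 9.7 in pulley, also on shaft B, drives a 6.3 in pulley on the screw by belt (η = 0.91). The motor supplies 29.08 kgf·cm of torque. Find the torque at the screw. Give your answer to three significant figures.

Gear mesh: ratio = 68/38 = 1.7895; torque at shaft B = 29.08 × 1.7895 × 0.94 = 48.916 kgf·cm.
Belt: ratio = 6.3/9.7 = 0.64948; torque at the screw = 48.916 × 0.64948 × 0.91 = 28.911 kgf·cm.

28.9 kgf·cm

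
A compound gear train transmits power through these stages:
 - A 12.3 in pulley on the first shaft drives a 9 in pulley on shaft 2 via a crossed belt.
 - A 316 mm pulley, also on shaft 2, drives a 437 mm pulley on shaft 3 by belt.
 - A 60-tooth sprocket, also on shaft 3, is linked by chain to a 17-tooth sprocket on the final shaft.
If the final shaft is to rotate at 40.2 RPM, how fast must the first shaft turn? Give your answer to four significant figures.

11.53 RPM

Overall ratio R = 0.73171 × 1.3829 × 0.28333 = 0.2867.
Required input speed = output speed × R = 40.2 × 0.2867 = 11.525 RPM.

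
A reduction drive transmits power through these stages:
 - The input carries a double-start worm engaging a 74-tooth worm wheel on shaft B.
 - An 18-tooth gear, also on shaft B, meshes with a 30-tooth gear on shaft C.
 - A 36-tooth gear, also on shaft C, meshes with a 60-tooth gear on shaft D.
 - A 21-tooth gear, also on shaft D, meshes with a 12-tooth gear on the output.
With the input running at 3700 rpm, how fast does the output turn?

the input → shaft B (worm, 74/2): 3700 ÷ 37 = 100 rpm
shaft B → shaft C (gear mesh, 30/18): 100 ÷ 1.6667 = 60 rpm
shaft C → shaft D (gear mesh, 60/36): 60 ÷ 1.6667 = 36 rpm
shaft D → the output (gear mesh, 12/21): 36 ÷ 0.57143 = 63 rpm

63 rpm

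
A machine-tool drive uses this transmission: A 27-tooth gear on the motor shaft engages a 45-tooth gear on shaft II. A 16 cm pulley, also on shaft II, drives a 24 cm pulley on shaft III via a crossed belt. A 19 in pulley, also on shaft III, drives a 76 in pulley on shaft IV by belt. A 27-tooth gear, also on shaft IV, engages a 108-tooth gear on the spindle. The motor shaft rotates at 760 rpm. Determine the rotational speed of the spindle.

the motor shaft → shaft II (gear mesh, 45/27): 760 ÷ 1.6667 = 456 rpm
shaft II → shaft III (belt, 24/16): 456 ÷ 1.5 = 304 rpm
shaft III → shaft IV (belt, 76/19): 304 ÷ 4 = 76 rpm
shaft IV → the spindle (gear mesh, 108/27): 76 ÷ 4 = 19 rpm

19 rpm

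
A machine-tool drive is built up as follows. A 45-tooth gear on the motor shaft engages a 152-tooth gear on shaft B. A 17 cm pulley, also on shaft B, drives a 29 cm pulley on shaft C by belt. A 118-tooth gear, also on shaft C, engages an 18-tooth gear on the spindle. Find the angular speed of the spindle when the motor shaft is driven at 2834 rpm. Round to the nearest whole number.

3224 rpm

gear mesh 152/45 = 3.3778 → 2834/3.3778 = 839.01 rpm
belt 29/17 = 1.7059 → 839.01/1.7059 = 491.84 rpm
gear mesh 18/118 = 0.15254 → 491.84/0.15254 = 3224.3 rpm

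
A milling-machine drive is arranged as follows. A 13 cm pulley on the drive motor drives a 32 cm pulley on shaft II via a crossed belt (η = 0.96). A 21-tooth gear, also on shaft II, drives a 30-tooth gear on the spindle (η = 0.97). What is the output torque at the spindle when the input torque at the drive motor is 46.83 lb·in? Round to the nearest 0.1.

After the belt (32/13): 46.83 × 2.4615 × 0.96 = 110.66 lb·in
After the gear mesh (30/21): 110.66 × 1.4286 × 0.97 = 153.35 lb·in

153.3 lb·in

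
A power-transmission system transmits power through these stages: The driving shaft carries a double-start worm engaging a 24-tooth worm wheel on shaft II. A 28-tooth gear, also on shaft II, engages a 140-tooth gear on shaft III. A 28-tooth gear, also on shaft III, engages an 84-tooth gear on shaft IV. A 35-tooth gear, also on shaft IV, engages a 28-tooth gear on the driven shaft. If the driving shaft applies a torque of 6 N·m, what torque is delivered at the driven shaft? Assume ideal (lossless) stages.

864 N·m

After the worm (24/2): 6 × 12 = 72 N·m
After the gear mesh (140/28): 72 × 5 = 360 N·m
After the gear mesh (84/28): 360 × 3 = 1080 N·m
After the gear mesh (28/35): 1080 × 0.8 = 864 N·m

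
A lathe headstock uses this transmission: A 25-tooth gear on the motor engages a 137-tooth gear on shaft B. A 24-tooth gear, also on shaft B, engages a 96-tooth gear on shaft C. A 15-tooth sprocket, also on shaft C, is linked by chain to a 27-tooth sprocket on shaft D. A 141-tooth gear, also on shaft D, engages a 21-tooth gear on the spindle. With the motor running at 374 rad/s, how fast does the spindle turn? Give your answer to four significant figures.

63.64 rad/s

Gear mesh: ratio = 137/25 = 5.48, so shaft B turns at 374 / 5.48 = 68.248 rad/s.
Gear mesh: ratio = 96/24 = 4, so shaft C turns at 68.248 / 4 = 17.062 rad/s.
Chain: ratio = 27/15 = 1.8, so shaft D turns at 17.062 / 1.8 = 9.4789 rad/s.
Gear mesh: ratio = 21/141 = 0.14894, so the spindle turns at 9.4789 / 0.14894 = 63.644 rad/s.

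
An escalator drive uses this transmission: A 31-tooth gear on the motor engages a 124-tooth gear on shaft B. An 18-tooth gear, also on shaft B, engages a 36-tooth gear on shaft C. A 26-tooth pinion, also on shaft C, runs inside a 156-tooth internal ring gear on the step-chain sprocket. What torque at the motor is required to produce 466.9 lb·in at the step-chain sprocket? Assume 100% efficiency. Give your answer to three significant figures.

Overall ratio R = 4 × 2 × 6 = 48.
Input torque = output torque / R = 466.9 / 48 = 9.7271 lb·in.

9.73 lb·in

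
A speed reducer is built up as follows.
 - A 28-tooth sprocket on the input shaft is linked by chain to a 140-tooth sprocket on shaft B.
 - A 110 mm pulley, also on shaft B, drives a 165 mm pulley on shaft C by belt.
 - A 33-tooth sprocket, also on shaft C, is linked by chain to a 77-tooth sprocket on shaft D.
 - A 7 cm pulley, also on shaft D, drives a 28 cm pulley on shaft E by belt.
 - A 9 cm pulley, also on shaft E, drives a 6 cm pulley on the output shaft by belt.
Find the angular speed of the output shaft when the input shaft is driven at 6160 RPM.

Chain: ratio = 140/28 = 5, so shaft B turns at 6160 / 5 = 1232 RPM.
Belt: ratio = 165/110 = 1.5, so shaft C turns at 1232 / 1.5 = 821.33 RPM.
Chain: ratio = 77/33 = 2.3333, so shaft D turns at 821.33 / 2.3333 = 352 RPM.
Belt: ratio = 28/7 = 4, so shaft E turns at 352 / 4 = 88 RPM.
Belt: ratio = 6/9 = 0.66667, so the output shaft turns at 88 / 0.66667 = 132 RPM.

132 RPM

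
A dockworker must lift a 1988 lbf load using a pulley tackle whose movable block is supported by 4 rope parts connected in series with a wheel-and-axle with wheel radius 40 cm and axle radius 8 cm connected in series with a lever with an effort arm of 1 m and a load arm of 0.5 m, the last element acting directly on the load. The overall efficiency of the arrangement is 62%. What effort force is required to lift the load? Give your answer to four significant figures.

Block-and-tackle MA = number of supporting rope parts = 4.
Wheel-and-axle MA = R/r = 40/8 = 5.
Lever MA = effort arm / load arm = 1/0.5 = 2.
Combined ideal MA = 4 × 5 × 2 = 40.
Actual MA = 40 × 0.62 = 24.8.
Effort = load / actual MA = 1988 / 24.8 = 80.161 lbf.

80.16 lbf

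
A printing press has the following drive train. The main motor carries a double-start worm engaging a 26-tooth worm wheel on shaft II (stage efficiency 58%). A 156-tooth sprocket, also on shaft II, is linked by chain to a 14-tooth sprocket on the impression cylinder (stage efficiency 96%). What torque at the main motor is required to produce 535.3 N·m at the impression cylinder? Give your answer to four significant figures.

Overall ratio R = 13 × 0.089744 = 1.1667; overall efficiency η = 0.58 × 0.96 = 0.5568.
Input torque = output torque / (R × η) = 535.3 / (1.1667 × 0.5568) = 824.05 N·m.

824.0 N·m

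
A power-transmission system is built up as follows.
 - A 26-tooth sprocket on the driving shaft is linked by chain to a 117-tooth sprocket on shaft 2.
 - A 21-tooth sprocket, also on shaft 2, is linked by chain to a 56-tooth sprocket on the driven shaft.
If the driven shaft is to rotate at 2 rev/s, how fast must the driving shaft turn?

Overall ratio R = 4.5 × 2.6667 = 12.
Required input speed = output speed × R = 2 × 12 = 24 rev/s.

24 rev/s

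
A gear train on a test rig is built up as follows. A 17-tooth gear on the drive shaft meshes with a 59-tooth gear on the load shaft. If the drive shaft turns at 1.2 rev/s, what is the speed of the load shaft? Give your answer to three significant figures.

0.346 rev/s

the drive shaft → the load shaft (gear mesh, 59/17): 1.2 ÷ 3.4706 = 0.34576 rev/s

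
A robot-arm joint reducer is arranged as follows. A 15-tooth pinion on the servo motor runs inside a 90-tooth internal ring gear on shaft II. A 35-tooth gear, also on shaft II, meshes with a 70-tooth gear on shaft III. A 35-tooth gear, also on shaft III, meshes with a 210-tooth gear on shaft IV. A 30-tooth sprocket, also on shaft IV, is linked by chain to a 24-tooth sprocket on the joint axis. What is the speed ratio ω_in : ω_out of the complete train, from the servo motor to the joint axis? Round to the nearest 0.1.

57.6

Each stage contributes driven/driver: internal gear 90/15 = 6, gear mesh 70/35 = 2, gear mesh 210/35 = 6, chain 24/30 = 0.8.
Overall: 6 × 2 × 6 × 0.8 = 57.6.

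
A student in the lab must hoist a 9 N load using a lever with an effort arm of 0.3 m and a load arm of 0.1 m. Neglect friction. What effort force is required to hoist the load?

3 N

Lever MA = effort arm / load arm = 0.3/0.1 = 3.
Effort = load / MA = 9 / 3 = 3 N.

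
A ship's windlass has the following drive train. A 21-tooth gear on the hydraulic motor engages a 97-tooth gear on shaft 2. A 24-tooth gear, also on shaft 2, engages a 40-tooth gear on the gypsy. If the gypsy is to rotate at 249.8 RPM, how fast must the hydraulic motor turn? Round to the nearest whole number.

1923 RPM

Overall ratio R = 4.619 × 1.6667 = 7.6984.
Required input speed = output speed × R = 249.8 × 7.6984 = 1923.1 RPM.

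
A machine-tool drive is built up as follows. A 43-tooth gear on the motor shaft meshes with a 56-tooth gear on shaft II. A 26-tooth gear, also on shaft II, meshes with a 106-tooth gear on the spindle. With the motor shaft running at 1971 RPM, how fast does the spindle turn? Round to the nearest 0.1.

371.2 RPM

the motor shaft → shaft II (gear mesh, 56/43): 1971 ÷ 1.3023 = 1513.4 RPM
shaft II → the spindle (gear mesh, 106/26): 1513.4 ÷ 4.0769 = 371.22 RPM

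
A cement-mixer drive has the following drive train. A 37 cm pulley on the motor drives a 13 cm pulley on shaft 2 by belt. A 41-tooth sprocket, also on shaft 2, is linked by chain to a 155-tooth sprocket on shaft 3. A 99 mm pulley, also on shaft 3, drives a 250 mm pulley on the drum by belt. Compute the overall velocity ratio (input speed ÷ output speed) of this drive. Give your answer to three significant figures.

3.35

Each stage contributes driven/driver: belt 13/37 = 0.35135, chain 155/41 = 3.7805, belt 250/99 = 2.5253.
Overall: 0.35135 × 3.7805 × 2.5253 = 3.3542.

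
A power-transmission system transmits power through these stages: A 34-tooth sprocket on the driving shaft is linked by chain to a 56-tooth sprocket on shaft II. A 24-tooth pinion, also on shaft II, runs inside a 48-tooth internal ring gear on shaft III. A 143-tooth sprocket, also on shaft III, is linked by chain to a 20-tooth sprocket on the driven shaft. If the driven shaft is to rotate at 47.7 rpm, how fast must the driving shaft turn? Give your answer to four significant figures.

21.98 rpm

Overall ratio R = 1.6471 × 2 × 0.13986 = 0.46072.
Required input speed = output speed × R = 47.7 × 0.46072 = 21.976 rpm.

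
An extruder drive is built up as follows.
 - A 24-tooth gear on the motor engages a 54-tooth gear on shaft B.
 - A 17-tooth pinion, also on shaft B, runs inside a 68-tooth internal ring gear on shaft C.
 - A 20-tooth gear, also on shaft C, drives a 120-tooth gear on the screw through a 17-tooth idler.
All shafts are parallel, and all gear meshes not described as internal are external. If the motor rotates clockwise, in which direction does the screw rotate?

counterclockwise

the motor → shaft B: external mesh, 1 reversal → CCW.
shaft B → shaft C: internal mesh, same direction → CCW.
shaft C → the screw: driver → idler → driven is 2 external meshes, 2 reversals → CCW.
3 reversals in total — an odd number — so the screw turns opposite to the motor.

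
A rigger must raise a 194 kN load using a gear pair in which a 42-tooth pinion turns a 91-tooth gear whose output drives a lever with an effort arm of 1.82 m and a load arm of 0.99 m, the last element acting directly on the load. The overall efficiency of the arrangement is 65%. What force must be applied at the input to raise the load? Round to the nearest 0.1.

74.9 kN

Gear pair MA = 91/42 = 2.1667.
Lever MA = effort arm / load arm = 1.82/0.99 = 1.8384.
Combined ideal MA = 2.1667 × 1.8384 = 3.9832.
Actual MA = 3.9832 × 0.65 = 2.5891.
Effort = load / actual MA = 194 / 2.5891 = 74.931 kN.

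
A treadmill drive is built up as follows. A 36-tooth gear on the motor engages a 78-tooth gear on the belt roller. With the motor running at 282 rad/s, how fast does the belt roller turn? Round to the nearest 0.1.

130.2 rad/s

gear mesh 78/36 = 2.1667 → 282/2.1667 = 130.15 rad/s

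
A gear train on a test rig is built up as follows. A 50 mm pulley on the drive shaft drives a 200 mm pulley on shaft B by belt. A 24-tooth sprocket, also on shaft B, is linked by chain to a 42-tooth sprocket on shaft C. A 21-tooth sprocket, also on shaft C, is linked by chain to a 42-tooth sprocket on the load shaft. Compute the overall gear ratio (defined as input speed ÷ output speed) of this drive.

14

Each stage contributes driven/driver: belt 200/50 = 4, chain 42/24 = 1.75, chain 42/21 = 2.
Overall: 4 × 1.75 × 2 = 14.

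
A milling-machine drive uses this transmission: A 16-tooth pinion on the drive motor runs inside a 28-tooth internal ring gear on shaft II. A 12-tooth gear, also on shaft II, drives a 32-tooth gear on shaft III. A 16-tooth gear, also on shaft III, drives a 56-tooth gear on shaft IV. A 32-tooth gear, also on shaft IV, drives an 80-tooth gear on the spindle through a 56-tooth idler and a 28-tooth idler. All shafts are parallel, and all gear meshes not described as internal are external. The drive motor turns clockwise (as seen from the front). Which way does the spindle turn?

counterclockwise

the drive motor → shaft II: internal mesh, same direction → CW.
shaft II → shaft III: external mesh, 1 reversal → CCW.
shaft III → shaft IV: external mesh, 1 reversal → CW.
shaft IV → the spindle: driver → idler → idler → driven is 3 external meshes, 3 reversals → CCW.
5 reversals in total — an odd number — so the spindle turns opposite to the drive motor.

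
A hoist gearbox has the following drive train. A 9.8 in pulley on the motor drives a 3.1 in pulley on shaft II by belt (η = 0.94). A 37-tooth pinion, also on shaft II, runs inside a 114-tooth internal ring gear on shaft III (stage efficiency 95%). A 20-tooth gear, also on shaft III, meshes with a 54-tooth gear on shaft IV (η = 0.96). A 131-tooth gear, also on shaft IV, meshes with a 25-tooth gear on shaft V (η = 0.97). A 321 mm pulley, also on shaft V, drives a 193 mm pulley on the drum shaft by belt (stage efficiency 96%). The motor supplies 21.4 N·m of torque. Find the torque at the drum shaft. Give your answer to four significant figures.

After the belt (3.1/9.8): 21.4 × 0.31633 × 0.94 = 6.3632 N·m
After the internal gear (114/37): 6.3632 × 3.0811 × 0.95 = 18.625 N·m
After the gear mesh (54/20): 18.625 × 2.7 × 0.96 = 48.277 N·m
After the gear mesh (25/131): 48.277 × 0.19084 × 0.97 = 8.9367 N·m
After the belt (193/321): 8.9367 × 0.60125 × 0.96 = 5.1583 N·m

5.158 N·m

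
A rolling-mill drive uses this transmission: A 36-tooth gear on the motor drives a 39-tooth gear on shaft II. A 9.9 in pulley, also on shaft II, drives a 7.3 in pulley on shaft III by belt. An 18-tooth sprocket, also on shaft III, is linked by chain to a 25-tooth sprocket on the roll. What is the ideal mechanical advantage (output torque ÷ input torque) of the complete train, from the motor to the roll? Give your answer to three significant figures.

1.11

Each stage contributes driven/driver: gear mesh 39/36 = 1.0833, belt 7.3/9.9 = 0.73737, chain 25/18 = 1.3889.
Overall: 1.0833 × 0.73737 × 1.3889 = 1.1095.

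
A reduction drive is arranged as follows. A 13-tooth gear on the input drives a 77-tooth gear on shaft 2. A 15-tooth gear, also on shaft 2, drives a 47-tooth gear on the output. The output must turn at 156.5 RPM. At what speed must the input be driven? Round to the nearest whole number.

Overall ratio R = 5.9231 × 3.1333 = 18.559.
Required input speed = output speed × R = 156.5 × 18.559 = 2904.5 RPM.

2904 RPM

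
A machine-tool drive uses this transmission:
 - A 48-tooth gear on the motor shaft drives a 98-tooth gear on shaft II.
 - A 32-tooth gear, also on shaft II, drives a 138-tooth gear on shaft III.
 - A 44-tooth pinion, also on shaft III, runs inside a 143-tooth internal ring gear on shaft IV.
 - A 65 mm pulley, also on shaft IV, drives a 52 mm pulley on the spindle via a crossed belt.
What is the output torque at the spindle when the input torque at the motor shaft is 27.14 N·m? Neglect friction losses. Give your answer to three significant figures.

621 N·m

Gear mesh: ratio = 98/48 = 2.0417; torque at shaft II = 27.14 × 2.0417 = 55.411 N·m.
Gear mesh: ratio = 138/32 = 4.3125; torque at shaft III = 55.411 × 4.3125 = 238.96 N·m.
Internal gear: ratio = 143/44 = 3.25; torque at shaft IV = 238.96 × 3.25 = 776.62 N·m.
Belt: ratio = 52/65 = 0.8; torque at the spindle = 776.62 × 0.8 = 621.29 N·m.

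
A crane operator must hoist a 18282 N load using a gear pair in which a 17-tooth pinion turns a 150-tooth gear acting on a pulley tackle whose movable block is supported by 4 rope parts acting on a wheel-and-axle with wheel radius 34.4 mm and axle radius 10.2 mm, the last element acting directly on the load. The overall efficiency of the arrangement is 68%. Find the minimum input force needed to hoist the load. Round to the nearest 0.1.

Gear pair MA = 150/17 = 8.8235.
Block-and-tackle MA = number of supporting rope parts = 4.
Wheel-and-axle MA = R/r = 34.4/10.2 = 3.3725.
Combined ideal MA = 8.8235 × 4 × 3.3725 = 119.03.
Actual MA = 119.03 × 0.68 = 80.941.
Effort = load / actual MA = 18282 / 80.941 = 225.87 N.

225.9 N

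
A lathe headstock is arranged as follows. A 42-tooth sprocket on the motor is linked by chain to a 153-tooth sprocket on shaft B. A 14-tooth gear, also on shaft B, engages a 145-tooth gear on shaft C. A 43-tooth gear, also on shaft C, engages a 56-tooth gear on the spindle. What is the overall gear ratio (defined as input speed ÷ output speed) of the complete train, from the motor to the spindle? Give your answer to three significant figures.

49.1

Each stage contributes driven/driver: chain 153/42 = 3.6429, gear mesh 145/14 = 10.357, gear mesh 56/43 = 1.3023.
Overall: 3.6429 × 10.357 × 1.3023 = 49.136.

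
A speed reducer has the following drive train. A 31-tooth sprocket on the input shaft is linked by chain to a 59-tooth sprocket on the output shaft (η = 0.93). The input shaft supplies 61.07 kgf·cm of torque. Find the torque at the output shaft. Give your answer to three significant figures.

108 kgf·cm

Chain: ratio = 59/31 = 1.9032; torque at the output shaft = 61.07 × 1.9032 × 0.93 = 108.09 kgf·cm.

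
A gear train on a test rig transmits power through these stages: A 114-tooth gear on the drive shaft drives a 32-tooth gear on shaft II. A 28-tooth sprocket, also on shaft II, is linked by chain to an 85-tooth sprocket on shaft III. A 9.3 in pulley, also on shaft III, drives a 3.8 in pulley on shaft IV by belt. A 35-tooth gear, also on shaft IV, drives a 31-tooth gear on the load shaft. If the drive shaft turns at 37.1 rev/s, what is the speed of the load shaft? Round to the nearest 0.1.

the drive shaft → shaft II (gear mesh, 32/114): 37.1 ÷ 0.2807 = 132.17 rev/s
shaft II → shaft III (chain, 85/28): 132.17 ÷ 3.0357 = 43.538 rev/s
shaft III → shaft IV (belt, 3.8/9.3): 43.538 ÷ 0.4086 = 106.55 rev/s
shaft IV → the load shaft (gear mesh, 31/35): 106.55 ÷ 0.88571 = 120.3 rev/s

120.3 rev/s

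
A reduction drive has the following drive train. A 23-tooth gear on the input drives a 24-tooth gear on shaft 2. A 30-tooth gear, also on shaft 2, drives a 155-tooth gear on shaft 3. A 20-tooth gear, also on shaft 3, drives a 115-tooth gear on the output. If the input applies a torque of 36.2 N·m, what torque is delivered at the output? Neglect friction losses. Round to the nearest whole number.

1122 N·m

After the gear mesh (24/23): 36.2 × 1.0435 = 37.774 N·m
After the gear mesh (155/30): 37.774 × 5.1667 = 195.17 N·m
After the gear mesh (115/20): 195.17 × 5.75 = 1122.2 N·m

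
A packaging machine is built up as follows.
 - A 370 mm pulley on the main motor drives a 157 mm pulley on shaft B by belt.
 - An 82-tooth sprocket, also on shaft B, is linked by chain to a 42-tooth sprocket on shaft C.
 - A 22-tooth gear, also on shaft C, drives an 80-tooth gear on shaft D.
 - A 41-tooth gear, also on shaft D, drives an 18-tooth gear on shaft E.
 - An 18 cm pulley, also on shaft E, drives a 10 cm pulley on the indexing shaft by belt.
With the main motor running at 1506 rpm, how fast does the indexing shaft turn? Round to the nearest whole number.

the main motor → shaft B (belt, 157/370): 1506 ÷ 0.42432 = 3549.2 rpm
shaft B → shaft C (chain, 42/82): 3549.2 ÷ 0.5122 = 6929.3 rpm
shaft C → shaft D (gear mesh, 80/22): 6929.3 ÷ 3.6364 = 1905.6 rpm
shaft D → shaft E (gear mesh, 18/41): 1905.6 ÷ 0.43902 = 4340.5 rpm
shaft E → the indexing shaft (belt, 10/18): 4340.5 ÷ 0.55556 = 7812.8 rpm

7813 rpm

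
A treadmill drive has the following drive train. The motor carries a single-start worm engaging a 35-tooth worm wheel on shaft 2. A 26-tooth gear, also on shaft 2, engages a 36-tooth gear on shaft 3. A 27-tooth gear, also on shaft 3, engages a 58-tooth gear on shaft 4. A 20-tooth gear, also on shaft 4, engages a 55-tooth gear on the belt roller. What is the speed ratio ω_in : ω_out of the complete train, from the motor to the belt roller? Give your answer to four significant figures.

286.3

Each stage contributes driven/driver: worm 35/1 = 35, gear mesh 36/26 = 1.3846, gear mesh 58/27 = 2.1481, gear mesh 55/20 = 2.75.
Overall: 35 × 1.3846 × 2.1481 × 2.75 = 286.28.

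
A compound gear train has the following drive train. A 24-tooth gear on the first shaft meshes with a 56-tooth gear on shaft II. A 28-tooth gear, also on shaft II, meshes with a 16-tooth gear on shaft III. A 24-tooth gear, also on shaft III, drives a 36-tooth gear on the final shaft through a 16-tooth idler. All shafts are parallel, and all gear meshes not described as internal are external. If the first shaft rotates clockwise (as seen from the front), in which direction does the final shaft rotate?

clockwise

the first shaft → shaft II: external mesh, 1 reversal → CCW.
shaft II → shaft III: external mesh, 1 reversal → CW.
shaft III → the final shaft: driver → idler → driven is 2 external meshes, 2 reversals → CW.
4 reversals in total — an even number — so the final shaft turns the same way as the first shaft.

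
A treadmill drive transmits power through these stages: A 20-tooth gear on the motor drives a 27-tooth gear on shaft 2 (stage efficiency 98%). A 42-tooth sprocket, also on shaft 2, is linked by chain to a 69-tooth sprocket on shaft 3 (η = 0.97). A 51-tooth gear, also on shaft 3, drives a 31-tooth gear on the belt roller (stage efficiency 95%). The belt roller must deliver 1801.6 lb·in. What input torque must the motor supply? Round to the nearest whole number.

Overall ratio R = 1.35 × 1.6429 × 0.60784 = 1.3481; overall efficiency η = 0.98 × 0.97 × 0.95 = 0.9031.
Input torque = output torque / (R × η) = 1801.6 / (1.3481 × 0.9031) = 1479.8 lb·in.

1480 lb·in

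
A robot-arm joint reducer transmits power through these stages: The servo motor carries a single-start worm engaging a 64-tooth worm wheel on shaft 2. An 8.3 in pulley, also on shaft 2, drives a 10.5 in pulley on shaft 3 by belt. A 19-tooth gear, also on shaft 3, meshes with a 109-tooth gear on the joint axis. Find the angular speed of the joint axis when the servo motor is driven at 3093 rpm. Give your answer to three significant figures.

the servo motor → shaft 2 (worm, 64/1): 3093 ÷ 64 = 48.328 rpm
shaft 2 → shaft 3 (belt, 10.5/8.3): 48.328 ÷ 1.2651 = 38.202 rpm
shaft 3 → the joint axis (gear mesh, 109/19): 38.202 ÷ 5.7368 = 6.6591 rpm

6.66 rpm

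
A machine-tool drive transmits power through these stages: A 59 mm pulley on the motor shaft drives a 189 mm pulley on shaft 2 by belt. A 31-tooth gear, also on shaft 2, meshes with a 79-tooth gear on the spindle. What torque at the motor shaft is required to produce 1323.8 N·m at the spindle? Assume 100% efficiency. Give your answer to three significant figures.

Overall ratio R = 3.2034 × 2.5484 = 8.1635.
Input torque = output torque / R = 1323.8 / 8.1635 = 162.16 N·m.

162 N·m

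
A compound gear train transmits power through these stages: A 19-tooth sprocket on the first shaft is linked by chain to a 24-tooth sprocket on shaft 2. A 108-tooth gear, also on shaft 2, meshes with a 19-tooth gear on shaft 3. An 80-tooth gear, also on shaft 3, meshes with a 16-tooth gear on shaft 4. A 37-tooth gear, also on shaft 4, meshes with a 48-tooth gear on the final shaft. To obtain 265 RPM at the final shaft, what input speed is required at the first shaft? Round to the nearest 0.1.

Overall ratio R = 1.2632 × 0.17593 × 0.2 × 1.2973 = 0.057658.
Required input speed = output speed × R = 265 × 0.057658 = 15.279 RPM.

15.3 RPM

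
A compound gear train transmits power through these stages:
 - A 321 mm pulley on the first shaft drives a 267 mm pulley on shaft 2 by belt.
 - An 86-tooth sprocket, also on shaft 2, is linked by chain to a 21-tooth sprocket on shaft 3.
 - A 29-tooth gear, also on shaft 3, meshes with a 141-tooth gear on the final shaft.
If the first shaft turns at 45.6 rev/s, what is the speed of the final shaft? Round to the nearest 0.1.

the first shaft → shaft 2 (belt, 267/321): 45.6 ÷ 0.83178 = 54.822 rev/s
shaft 2 → shaft 3 (chain, 21/86): 54.822 ÷ 0.24419 = 224.51 rev/s
shaft 3 → the final shaft (gear mesh, 141/29): 224.51 ÷ 4.8621 = 46.176 rev/s

46.2 rev/s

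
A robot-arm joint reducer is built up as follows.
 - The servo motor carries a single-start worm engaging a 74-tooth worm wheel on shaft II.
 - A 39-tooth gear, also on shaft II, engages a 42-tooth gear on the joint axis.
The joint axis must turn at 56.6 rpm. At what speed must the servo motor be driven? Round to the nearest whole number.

4511 rpm

Overall ratio R = 74 × 1.0769 = 79.692.
Required input speed = output speed × R = 56.6 × 79.692 = 4510.6 rpm.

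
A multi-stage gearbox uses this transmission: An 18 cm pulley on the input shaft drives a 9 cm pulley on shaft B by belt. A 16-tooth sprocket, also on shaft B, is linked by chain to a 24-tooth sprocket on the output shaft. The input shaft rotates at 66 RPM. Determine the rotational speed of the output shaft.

88 RPM

Belt: ratio = 9/18 = 0.5, so shaft B turns at 66 / 0.5 = 132 RPM.
Chain: ratio = 24/16 = 1.5, so the output shaft turns at 132 / 1.5 = 88 RPM.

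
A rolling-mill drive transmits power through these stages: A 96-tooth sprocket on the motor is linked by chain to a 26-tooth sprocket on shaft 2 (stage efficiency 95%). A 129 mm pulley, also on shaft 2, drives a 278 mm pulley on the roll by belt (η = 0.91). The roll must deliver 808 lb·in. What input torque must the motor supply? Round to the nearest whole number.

1601 lb·in

Overall ratio R = 0.27083 × 2.155 = 0.58366; overall efficiency η = 0.95 × 0.91 = 0.8645.
Input torque = output torque / (R × η) = 808 / (0.58366 × 0.8645) = 1601.4 lb·in.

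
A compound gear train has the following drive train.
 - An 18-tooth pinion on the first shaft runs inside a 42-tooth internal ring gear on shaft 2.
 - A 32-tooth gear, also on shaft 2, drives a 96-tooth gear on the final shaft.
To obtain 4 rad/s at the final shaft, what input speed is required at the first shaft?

28 rad/s

Overall ratio R = 2.3333 × 3 = 7.
Required input speed = output speed × R = 4 × 7 = 28 rad/s.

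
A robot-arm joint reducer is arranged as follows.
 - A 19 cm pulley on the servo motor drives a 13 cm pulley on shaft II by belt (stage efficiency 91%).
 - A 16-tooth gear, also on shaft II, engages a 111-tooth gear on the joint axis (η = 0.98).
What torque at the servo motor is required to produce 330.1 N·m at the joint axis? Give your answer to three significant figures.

78.0 N·m

Overall ratio R = 0.68421 × 6.9375 = 4.7467; overall efficiency η = 0.91 × 0.98 = 0.8918.
Input torque = output torque / (R × η) = 330.1 / (4.7467 × 0.8918) = 77.98 N·m.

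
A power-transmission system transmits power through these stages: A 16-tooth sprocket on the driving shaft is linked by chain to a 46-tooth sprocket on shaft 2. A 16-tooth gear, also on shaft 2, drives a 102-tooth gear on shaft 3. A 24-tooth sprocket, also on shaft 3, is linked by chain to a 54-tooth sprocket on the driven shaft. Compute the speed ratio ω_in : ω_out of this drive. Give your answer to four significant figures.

41.24

Each stage contributes driven/driver: chain 46/16 = 2.875, gear mesh 102/16 = 6.375, chain 54/24 = 2.25.
Overall: 2.875 × 6.375 × 2.25 = 41.238.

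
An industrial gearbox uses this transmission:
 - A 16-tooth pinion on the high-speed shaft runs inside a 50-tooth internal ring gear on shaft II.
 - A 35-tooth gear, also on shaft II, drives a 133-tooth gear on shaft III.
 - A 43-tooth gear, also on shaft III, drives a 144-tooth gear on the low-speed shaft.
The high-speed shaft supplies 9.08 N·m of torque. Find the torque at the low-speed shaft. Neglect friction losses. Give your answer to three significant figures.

361 N·m

Internal gear: ratio = 50/16 = 3.125; torque at shaft II = 9.08 × 3.125 = 28.375 N·m.
Gear mesh: ratio = 133/35 = 3.8; torque at shaft III = 28.375 × 3.8 = 107.82 N·m.
Gear mesh: ratio = 144/43 = 3.3488; torque at the low-speed shaft = 107.82 × 3.3488 = 361.09 N·m.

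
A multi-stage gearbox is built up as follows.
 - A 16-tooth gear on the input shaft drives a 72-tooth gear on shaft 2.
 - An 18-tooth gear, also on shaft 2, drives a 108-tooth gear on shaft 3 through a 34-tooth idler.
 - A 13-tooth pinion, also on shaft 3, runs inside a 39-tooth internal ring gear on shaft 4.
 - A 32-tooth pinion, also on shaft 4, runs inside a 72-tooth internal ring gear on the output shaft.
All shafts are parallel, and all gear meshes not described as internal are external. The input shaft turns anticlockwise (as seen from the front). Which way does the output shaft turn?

the input shaft → shaft 2: external mesh, 1 reversal → CW.
shaft 2 → shaft 3: driver → idler → driven is 2 external meshes, 2 reversals → CW.
shaft 3 → shaft 4: internal mesh, same direction → CW.
shaft 4 → the output shaft: internal mesh, same direction → CW.
3 reversals in total — an odd number — so the output shaft turns opposite to the input shaft.

clockwise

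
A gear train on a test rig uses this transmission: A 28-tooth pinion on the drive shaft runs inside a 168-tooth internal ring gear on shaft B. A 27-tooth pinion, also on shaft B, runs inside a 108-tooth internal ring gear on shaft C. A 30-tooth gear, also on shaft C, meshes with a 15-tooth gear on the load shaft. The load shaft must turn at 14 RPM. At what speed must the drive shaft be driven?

168 RPM

Overall ratio R = 6 × 4 × 0.5 = 12.
Required input speed = output speed × R = 14 × 12 = 168 RPM.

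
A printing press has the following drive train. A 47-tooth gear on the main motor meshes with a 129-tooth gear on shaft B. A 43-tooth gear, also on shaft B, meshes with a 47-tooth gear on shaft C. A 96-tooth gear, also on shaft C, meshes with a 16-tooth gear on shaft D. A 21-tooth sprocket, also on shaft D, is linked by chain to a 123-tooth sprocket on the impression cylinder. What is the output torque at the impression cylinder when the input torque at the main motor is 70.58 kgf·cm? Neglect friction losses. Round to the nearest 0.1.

206.7 kgf·cm

Gear mesh: ratio = 129/47 = 2.7447; torque at shaft B = 70.58 × 2.7447 = 193.72 kgf·cm.
Gear mesh: ratio = 47/43 = 1.093; torque at shaft C = 193.72 × 1.093 = 211.74 kgf·cm.
Gear mesh: ratio = 16/96 = 0.16667; torque at shaft D = 211.74 × 0.16667 = 35.29 kgf·cm.
Chain: ratio = 123/21 = 5.8571; torque at the impression cylinder = 35.29 × 5.8571 = 206.7 kgf·cm.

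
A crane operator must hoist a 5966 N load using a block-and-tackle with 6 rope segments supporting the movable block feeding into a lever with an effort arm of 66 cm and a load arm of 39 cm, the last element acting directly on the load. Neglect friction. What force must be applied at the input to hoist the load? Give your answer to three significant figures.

588 N

Block-and-tackle MA = number of supporting rope parts = 6.
Lever MA = effort arm / load arm = 66/39 = 1.6923.
Combined ideal MA = 6 × 1.6923 = 10.154.
Effort = load / MA = 5966 / 10.154 = 587.56 N.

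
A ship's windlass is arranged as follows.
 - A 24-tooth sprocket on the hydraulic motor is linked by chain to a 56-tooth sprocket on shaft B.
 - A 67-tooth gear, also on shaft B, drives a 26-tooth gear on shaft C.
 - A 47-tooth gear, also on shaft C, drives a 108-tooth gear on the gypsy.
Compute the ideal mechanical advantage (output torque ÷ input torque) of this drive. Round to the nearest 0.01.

2.08

Each stage contributes driven/driver: chain 56/24 = 2.3333, gear mesh 26/67 = 0.38806, gear mesh 108/47 = 2.2979.
Overall: 2.3333 × 0.38806 × 2.2979 = 2.0807.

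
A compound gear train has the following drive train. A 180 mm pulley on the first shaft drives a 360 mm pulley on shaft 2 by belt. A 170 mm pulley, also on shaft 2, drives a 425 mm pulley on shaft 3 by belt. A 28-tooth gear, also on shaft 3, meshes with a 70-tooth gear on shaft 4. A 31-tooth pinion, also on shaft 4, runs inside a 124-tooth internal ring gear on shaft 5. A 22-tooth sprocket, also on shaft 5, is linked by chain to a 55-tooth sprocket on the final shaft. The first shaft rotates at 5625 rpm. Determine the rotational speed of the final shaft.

belt 360/180 = 2 → 5625/2 = 2812.5 rpm
belt 425/170 = 2.5 → 2812.5/2.5 = 1125 rpm
gear mesh 70/28 = 2.5 → 1125/2.5 = 450 rpm
internal gear 124/31 = 4 → 450/4 = 112.5 rpm
chain 55/22 = 2.5 → 112.5/2.5 = 45 rpm

45 rpm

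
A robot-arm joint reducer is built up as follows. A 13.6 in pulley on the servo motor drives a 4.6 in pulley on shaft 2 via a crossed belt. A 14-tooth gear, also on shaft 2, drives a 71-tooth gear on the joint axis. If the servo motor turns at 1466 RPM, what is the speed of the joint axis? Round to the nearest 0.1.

Belt: ratio = 4.6/13.6 = 0.33824, so shaft 2 turns at 1466 / 0.33824 = 4334.3 RPM.
Gear mesh: ratio = 71/14 = 5.0714, so the joint axis turns at 4334.3 / 5.0714 = 854.64 RPM.

854.6 RPM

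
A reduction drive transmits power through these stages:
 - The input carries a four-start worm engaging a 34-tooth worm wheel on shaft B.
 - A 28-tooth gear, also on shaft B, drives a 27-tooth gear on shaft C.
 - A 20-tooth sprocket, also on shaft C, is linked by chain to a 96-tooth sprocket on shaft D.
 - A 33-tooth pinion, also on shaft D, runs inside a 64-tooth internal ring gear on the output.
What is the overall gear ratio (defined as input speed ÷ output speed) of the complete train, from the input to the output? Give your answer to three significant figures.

Each stage contributes driven/driver: worm 34/4 = 8.5, gear mesh 27/28 = 0.96429, chain 96/20 = 4.8, internal gear 64/33 = 1.9394.
Overall: 8.5 × 0.96429 × 4.8 × 1.9394 = 76.301.

76.3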